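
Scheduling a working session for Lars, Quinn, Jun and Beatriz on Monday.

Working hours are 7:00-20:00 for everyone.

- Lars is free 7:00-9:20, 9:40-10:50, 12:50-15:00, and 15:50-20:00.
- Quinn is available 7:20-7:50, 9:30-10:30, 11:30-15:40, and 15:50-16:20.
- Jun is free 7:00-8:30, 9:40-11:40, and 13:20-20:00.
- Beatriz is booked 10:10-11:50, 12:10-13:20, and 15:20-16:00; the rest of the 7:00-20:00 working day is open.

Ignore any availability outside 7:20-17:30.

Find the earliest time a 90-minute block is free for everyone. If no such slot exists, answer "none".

Beatriz free within 07:00–20:00: 07:00–10:10, 11:50–12:10, 13:20–15:20, 16:00–20:00.
Lars ∩ Quinn: 07:20–07:50, 09:40–10:30, 12:50–15:00, 15:50–16:20.
Lars ∩ Quinn ∩ Jun: 07:20–07:50, 09:40–10:30, 13:20–15:00, 15:50–16:20.
Lars ∩ Quinn ∩ Jun ∩ Beatriz: 07:20–07:50, 09:40–10:10, 13:20–15:00, 16:00–16:20.
Restricted to 07:20–17:30: 07:20–07:50, 09:40–10:10, 13:20–15:00, 16:00–16:20.
Windows ≥ 90 min: 13:20–15:00.
Earliest such window starts at 13:20.

13:20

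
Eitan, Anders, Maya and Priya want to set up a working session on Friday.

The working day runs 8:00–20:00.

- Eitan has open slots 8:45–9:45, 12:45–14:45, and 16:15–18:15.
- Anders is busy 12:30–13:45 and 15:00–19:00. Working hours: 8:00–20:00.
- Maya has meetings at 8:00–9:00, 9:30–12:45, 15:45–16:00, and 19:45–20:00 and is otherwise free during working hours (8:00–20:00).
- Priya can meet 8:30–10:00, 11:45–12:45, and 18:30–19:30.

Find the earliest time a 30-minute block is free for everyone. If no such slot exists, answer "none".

Anders free within 08:00–20:00: 08:00–12:30, 13:45–15:00, 19:00–20:00.
Maya free within 08:00–20:00: 09:00–09:30, 12:45–15:45, 16:00–19:45.
Eitan ∩ Anders: 08:45–09:45, 13:45–14:45.
Eitan ∩ Anders ∩ Maya: 09:00–09:30, 13:45–14:45.
Eitan ∩ Anders ∩ Maya ∩ Priya: 09:00–09:30.
Windows ≥ 30 min: 09:00–09:30.
Earliest such window starts at 09:00.

09:00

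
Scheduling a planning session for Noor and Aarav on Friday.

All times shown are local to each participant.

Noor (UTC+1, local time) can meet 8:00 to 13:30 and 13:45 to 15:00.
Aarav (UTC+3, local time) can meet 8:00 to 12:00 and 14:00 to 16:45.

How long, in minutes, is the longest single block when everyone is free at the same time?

Noor → UTC: 07:00–12:30, 12:45–14:00.
Aarav → UTC: 05:00–09:00, 11:00–13:45.
Noor ∩ Aarav: 07:00–09:00, 11:00–12:30, 12:45–13:45.
Common window lengths: 120, 90, 60 min; longest is 120.

120 minutes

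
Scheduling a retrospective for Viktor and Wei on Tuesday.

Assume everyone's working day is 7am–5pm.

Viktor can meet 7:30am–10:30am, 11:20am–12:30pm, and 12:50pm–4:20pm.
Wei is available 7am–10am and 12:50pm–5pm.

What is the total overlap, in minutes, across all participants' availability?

Viktor ∩ Wei: 07:30–10:00, 12:50–16:20.
Total common minutes: 150 + 210 = 360.

360 minutes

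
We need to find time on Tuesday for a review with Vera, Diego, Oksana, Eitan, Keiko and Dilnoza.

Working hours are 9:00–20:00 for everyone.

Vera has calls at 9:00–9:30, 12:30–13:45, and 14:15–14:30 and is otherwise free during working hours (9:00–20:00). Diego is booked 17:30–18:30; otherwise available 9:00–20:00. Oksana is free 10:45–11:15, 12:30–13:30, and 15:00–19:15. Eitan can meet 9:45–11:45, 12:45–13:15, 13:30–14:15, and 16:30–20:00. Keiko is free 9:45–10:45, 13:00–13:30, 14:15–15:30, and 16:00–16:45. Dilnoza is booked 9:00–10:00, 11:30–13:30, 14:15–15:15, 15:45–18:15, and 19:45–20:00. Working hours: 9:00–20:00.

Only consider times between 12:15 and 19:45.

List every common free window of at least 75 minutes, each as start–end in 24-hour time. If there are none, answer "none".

Vera free within 09:00–20:00: 09:30–12:30, 13:45–14:15, 14:30–20:00.
Diego free within 09:00–20:00: 09:00–17:30, 18:30–20:00.
Dilnoza free within 09:00–20:00: 10:00–11:30, 13:30–14:15, 15:15–15:45, 18:15–19:45.
Vera ∩ Diego: 09:30–12:30, 13:45–14:15, 14:30–17:30, 18:30–20:00.
Vera ∩ Diego ∩ Oksana: 10:45–11:15, 15:00–17:30, 18:30–19:15.
Vera ∩ Diego ∩ Oksana ∩ Eitan: 10:45–11:15, 16:30–17:30, 18:30–19:15.
Vera ∩ Diego ∩ Oksana ∩ Eitan ∩ Keiko: 16:30–16:45.
Vera ∩ Diego ∩ Oksana ∩ Eitan ∩ Keiko ∩ Dilnoza: (none).
Restricted to 12:15–19:45: (none).
Windows ≥ 75 min: (none).

none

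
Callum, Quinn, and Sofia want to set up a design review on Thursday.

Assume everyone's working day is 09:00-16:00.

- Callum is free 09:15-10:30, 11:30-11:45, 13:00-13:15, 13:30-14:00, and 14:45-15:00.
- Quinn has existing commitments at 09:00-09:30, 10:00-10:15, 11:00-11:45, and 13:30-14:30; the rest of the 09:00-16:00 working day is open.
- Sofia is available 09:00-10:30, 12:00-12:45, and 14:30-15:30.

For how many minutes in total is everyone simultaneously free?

60 minutes

Quinn free within 09:00–16:00: 09:30–10:00, 10:15–11:00, 11:45–13:30, 14:30–16:00.
Callum ∩ Quinn: 09:30–10:00, 10:15–10:30, 13:00–13:15, 14:45–15:00.
Callum ∩ Quinn ∩ Sofia: 09:30–10:00, 10:15–10:30, 14:45–15:00.
Total common minutes: 30 + 15 + 15 = 60.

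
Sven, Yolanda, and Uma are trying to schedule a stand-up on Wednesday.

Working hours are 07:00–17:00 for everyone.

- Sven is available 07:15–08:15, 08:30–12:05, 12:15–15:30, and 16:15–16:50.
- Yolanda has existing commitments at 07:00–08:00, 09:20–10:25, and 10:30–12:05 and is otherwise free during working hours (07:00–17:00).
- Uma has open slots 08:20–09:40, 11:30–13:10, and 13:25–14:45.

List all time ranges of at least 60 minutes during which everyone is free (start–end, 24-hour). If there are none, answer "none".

Yolanda free within 07:00–17:00: 08:00–09:20, 10:25–10:30, 12:05–17:00.
Sven ∩ Yolanda: 08:00–08:15, 08:30–09:20, 10:25–10:30, 12:15–15:30, 16:15–16:50.
Sven ∩ Yolanda ∩ Uma: 08:30–09:20, 12:15–13:10, 13:25–14:45.
Windows ≥ 60 min: 13:25–14:45.

13:25–14:45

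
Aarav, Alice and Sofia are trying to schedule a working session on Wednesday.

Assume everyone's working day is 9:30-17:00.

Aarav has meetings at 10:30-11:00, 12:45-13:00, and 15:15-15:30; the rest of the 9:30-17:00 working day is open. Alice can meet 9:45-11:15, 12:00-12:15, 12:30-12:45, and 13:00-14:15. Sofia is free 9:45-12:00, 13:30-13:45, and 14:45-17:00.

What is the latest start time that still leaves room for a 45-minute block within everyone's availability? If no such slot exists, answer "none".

09:45

Aarav free within 09:30–17:00: 09:30–10:30, 11:00–12:45, 13:00–15:15, 15:30–17:00.
Aarav ∩ Alice: 09:45–10:30, 11:00–11:15, 12:00–12:15, 12:30–12:45, 13:00–14:15.
Aarav ∩ Alice ∩ Sofia: 09:45–10:30, 11:00–11:15, 13:30–13:45.
Windows ≥ 45 min: 09:45–10:30.
Latest start in the last window 09:45–10:30 is 10:30 − 45 min = 09:45.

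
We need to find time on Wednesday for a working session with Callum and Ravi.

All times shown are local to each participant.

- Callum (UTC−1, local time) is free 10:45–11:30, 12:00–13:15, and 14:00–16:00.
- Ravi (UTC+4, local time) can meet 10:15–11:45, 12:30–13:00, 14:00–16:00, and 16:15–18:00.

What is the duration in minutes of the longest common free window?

60 minutes

Callum → UTC: 11:45–12:30, 13:00–14:15, 15:00–17:00.
Ravi → UTC: 06:15–07:45, 08:30–09:00, 10:00–12:00, 12:15–14:00.
Callum ∩ Ravi: 11:45–12:00, 12:15–12:30, 13:00–14:00.
Common window lengths: 15, 15, 60 min; longest is 60.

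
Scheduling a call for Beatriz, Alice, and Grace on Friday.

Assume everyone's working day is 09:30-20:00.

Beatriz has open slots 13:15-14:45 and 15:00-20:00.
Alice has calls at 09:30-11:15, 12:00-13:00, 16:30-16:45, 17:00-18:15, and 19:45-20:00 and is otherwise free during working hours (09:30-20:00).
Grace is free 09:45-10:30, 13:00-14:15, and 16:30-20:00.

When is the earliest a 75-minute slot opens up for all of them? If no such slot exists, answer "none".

Alice free within 09:30–20:00: 11:15–12:00, 13:00–16:30, 16:45–17:00, 18:15–19:45.
Beatriz ∩ Alice: 13:15–14:45, 15:00–16:30, 16:45–17:00, 18:15–19:45.
Beatriz ∩ Alice ∩ Grace: 13:15–14:15, 16:45–17:00, 18:15–19:45.
Windows ≥ 75 min: 18:15–19:45.
Earliest such window starts at 18:15.

18:15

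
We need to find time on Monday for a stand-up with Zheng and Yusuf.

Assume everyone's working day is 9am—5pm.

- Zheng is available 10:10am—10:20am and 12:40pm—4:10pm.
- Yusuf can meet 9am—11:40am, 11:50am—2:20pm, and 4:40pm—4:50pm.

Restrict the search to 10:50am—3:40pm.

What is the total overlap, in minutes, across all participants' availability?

Zheng ∩ Yusuf: 10:10–10:20, 12:40–14:20.
Restricted to 10:50–15:40: 12:40–14:20.
Total common minutes: 100.

100 minutes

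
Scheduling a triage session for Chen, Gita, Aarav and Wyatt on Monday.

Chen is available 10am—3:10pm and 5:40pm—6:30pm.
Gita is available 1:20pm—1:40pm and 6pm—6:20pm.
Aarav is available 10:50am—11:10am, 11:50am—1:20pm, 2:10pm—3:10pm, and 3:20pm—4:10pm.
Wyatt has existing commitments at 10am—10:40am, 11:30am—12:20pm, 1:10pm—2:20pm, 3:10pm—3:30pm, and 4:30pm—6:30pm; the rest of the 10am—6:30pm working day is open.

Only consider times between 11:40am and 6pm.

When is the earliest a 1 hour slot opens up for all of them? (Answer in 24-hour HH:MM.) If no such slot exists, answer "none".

Wyatt free within 10:00–18:30: 10:40–11:30, 12:20–13:10, 14:20–15:10, 15:30–16:30.
Chen ∩ Gita: 13:20–13:40, 18:00–18:20.
Chen ∩ Gita ∩ Aarav: (none).
Chen ∩ Gita ∩ Aarav ∩ Wyatt: (none).
Restricted to 11:40–18:00: (none).
Windows ≥ 60 min: (none).

none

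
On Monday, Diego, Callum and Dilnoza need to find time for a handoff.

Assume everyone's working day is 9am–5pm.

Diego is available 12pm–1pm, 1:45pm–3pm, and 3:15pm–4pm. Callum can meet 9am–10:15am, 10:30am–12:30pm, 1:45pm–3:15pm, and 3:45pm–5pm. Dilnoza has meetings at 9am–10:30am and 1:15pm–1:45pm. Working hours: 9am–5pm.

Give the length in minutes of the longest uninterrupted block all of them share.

Dilnoza free within 09:00–17:00: 10:30–13:15, 13:45–17:00.
Diego ∩ Callum: 12:00–12:30, 13:45–15:00, 15:45–16:00.
Diego ∩ Callum ∩ Dilnoza: 12:00–12:30, 13:45–15:00, 15:45–16:00.
Common window lengths: 30, 75, 15 min; longest is 75.

75 minutes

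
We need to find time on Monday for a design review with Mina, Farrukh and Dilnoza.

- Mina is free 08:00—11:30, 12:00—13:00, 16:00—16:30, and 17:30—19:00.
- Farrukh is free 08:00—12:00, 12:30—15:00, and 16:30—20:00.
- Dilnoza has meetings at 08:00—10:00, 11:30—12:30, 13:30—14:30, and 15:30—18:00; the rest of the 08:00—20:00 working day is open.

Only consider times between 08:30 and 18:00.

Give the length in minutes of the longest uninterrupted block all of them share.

Dilnoza free within 08:00–20:00: 10:00–11:30, 12:30–13:30, 14:30–15:30, 18:00–20:00.
Mina ∩ Farrukh: 08:00–11:30, 12:30–13:00, 17:30–19:00.
Mina ∩ Farrukh ∩ Dilnoza: 10:00–11:30, 12:30–13:00, 18:00–19:00.
Restricted to 08:30–18:00: 10:00–11:30, 12:30–13:00.
Common window lengths: 90, 30 min; longest is 90.

90 minutes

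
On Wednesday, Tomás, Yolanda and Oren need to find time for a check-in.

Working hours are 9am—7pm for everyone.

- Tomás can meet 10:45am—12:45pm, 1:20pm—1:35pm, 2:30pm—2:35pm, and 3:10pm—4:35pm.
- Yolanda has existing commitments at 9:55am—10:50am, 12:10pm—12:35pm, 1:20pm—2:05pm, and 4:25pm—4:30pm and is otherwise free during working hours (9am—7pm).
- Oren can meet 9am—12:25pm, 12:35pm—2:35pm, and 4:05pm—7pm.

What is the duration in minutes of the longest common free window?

80 minutes

Yolanda free within 09:00–19:00: 09:00–09:55, 10:50–12:10, 12:35–13:20, 14:05–16:25, 16:30–19:00.
Tomás ∩ Yolanda: 10:50–12:10, 12:35–12:45, 14:30–14:35, 15:10–16:25, 16:30–16:35.
Tomás ∩ Yolanda ∩ Oren: 10:50–12:10, 12:35–12:45, 14:30–14:35, 16:05–16:25, 16:30–16:35.
Common window lengths: 80, 10, 5, 20, 5 min; longest is 80.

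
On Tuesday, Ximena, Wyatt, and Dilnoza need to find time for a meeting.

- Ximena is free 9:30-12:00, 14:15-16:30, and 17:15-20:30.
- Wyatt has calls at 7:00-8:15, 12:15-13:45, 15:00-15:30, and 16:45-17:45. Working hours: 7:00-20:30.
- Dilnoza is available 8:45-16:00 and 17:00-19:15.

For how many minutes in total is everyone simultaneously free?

Wyatt free within 07:00–20:30: 08:15–12:15, 13:45–15:00, 15:30–16:45, 17:45–20:30.
Ximena ∩ Wyatt: 09:30–12:00, 14:15–15:00, 15:30–16:30, 17:45–20:30.
Ximena ∩ Wyatt ∩ Dilnoza: 09:30–12:00, 14:15–15:00, 15:30–16:00, 17:45–19:15.
Total common minutes: 150 + 45 + 30 + 90 = 315.

315 minutes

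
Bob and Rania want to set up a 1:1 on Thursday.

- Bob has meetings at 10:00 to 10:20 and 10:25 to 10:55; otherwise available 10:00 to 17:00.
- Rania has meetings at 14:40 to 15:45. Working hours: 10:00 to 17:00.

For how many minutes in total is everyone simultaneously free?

305 minutes

Bob free within 10:00–17:00: 10:20–10:25, 10:55–17:00.
Rania free within 10:00–17:00: 10:00–14:40, 15:45–17:00.
Bob ∩ Rania: 10:20–10:25, 10:55–14:40, 15:45–17:00.
Total common minutes: 5 + 225 + 75 = 305.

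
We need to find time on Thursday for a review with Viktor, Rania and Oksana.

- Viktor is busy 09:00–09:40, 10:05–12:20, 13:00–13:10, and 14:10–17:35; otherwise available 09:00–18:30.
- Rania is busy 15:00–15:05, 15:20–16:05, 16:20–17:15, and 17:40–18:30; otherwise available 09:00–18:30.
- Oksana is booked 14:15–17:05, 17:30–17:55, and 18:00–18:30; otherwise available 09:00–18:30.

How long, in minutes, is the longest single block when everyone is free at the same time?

60 minutes

Viktor free within 09:00–18:30: 09:40–10:05, 12:20–13:00, 13:10–14:10, 17:35–18:30.
Rania free within 09:00–18:30: 09:00–15:00, 15:05–15:20, 16:05–16:20, 17:15–17:40.
Oksana free within 09:00–18:30: 09:00–14:15, 17:05–17:30, 17:55–18:00.
Viktor ∩ Rania: 09:40–10:05, 12:20–13:00, 13:10–14:10, 17:35–17:40.
Viktor ∩ Rania ∩ Oksana: 09:40–10:05, 12:20–13:00, 13:10–14:10.
Common window lengths: 25, 40, 60 min; longest is 60.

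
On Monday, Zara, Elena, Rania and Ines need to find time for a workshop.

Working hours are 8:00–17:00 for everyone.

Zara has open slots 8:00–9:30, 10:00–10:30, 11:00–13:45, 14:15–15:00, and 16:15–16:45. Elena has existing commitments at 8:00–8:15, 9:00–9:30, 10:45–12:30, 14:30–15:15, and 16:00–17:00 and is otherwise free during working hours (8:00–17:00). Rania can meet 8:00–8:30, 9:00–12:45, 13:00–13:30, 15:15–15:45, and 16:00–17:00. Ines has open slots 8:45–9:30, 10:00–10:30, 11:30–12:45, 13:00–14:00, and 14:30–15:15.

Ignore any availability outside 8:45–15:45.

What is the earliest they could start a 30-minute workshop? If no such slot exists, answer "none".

10:00

Elena free within 08:00–17:00: 08:15–09:00, 09:30–10:45, 12:30–14:30, 15:15–16:00.
Zara ∩ Elena: 08:15–09:00, 10:00–10:30, 12:30–13:45, 14:15–14:30.
Zara ∩ Elena ∩ Rania: 08:15–08:30, 10:00–10:30, 12:30–12:45, 13:00–13:30.
Zara ∩ Elena ∩ Rania ∩ Ines: 10:00–10:30, 12:30–12:45, 13:00–13:30.
Restricted to 08:45–15:45: 10:00–10:30, 12:30–12:45, 13:00–13:30.
Windows ≥ 30 min: 10:00–10:30, 13:00–13:30.
Earliest such window starts at 10:00.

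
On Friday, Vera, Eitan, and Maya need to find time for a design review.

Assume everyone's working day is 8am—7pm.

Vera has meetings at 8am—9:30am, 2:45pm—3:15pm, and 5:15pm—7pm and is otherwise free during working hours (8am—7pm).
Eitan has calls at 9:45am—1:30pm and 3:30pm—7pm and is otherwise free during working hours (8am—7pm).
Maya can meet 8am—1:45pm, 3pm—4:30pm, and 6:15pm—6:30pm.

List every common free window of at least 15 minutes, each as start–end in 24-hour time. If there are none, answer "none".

09:30–09:45, 13:30–13:45, 15:15–15:30

Vera free within 08:00–19:00: 09:30–14:45, 15:15–17:15.
Eitan free within 08:00–19:00: 08:00–09:45, 13:30–15:30.
Vera ∩ Eitan: 09:30–09:45, 13:30–14:45, 15:15–15:30.
Vera ∩ Eitan ∩ Maya: 09:30–09:45, 13:30–13:45, 15:15–15:30.
Windows ≥ 15 min: 09:30–09:45, 13:30–13:45, 15:15–15:30.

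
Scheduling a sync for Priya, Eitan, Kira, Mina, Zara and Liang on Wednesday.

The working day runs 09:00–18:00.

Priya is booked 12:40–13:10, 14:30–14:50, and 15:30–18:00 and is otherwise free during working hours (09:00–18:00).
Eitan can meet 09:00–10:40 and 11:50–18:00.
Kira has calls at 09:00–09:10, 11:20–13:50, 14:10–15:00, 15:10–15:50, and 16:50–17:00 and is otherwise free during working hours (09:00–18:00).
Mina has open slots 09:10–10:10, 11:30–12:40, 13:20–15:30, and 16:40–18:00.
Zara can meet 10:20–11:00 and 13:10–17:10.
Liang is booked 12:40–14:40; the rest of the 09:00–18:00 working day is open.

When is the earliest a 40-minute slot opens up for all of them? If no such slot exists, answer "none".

Priya free within 09:00–18:00: 09:00–12:40, 13:10–14:30, 14:50–15:30.
Kira free within 09:00–18:00: 09:10–11:20, 13:50–14:10, 15:00–15:10, 15:50–16:50, 17:00–18:00.
Liang free within 09:00–18:00: 09:00–12:40, 14:40–18:00.
Priya ∩ Eitan: 09:00–10:40, 11:50–12:40, 13:10–14:30, 14:50–15:30.
Priya ∩ Eitan ∩ Kira: 09:10–10:40, 13:50–14:10, 15:00–15:10.
Priya ∩ Eitan ∩ Kira ∩ Mina: 09:10–10:10, 13:50–14:10, 15:00–15:10.
Priya ∩ Eitan ∩ Kira ∩ Mina ∩ Zara: 13:50–14:10, 15:00–15:10.
Priya ∩ Eitan ∩ Kira ∩ Mina ∩ Zara ∩ Liang: 15:00–15:10.
Windows ≥ 40 min: (none).

none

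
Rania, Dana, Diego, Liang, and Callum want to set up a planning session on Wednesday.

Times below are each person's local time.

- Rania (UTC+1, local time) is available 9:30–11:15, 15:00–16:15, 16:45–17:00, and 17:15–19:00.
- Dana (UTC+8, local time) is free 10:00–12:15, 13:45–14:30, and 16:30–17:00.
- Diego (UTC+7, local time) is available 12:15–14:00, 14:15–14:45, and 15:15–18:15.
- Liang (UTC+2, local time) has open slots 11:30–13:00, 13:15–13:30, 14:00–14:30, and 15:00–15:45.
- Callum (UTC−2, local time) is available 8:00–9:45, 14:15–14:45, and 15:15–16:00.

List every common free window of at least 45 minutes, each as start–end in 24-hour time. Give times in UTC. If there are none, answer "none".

Rania → UTC: 08:30–10:15, 14:00–15:15, 15:45–16:00, 16:15–18:00.
Dana → UTC: 02:00–04:15, 05:45–06:30, 08:30–09:00.
Diego → UTC: 05:15–07:00, 07:15–07:45, 08:15–11:15.
Liang → UTC: 09:30–11:00, 11:15–11:30, 12:00–12:30, 13:00–13:45.
Callum → UTC: 10:00–11:45, 16:15–16:45, 17:15–18:00.
Rania ∩ Dana: 08:30–09:00.
Rania ∩ Dana ∩ Diego: 08:30–09:00.
Rania ∩ Dana ∩ Diego ∩ Liang: (none).
Rania ∩ Dana ∩ Diego ∩ Liang ∩ Callum: (none).
Windows ≥ 45 min: (none).

none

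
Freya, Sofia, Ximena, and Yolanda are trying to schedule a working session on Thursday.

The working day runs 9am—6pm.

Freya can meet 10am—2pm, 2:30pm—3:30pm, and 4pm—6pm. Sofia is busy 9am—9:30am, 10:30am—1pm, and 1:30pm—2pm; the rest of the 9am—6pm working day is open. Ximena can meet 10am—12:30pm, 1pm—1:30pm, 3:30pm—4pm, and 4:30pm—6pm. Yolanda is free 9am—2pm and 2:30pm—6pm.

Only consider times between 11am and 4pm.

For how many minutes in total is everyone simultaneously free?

Sofia free within 09:00–18:00: 09:30–10:30, 13:00–13:30, 14:00–18:00.
Freya ∩ Sofia: 10:00–10:30, 13:00–13:30, 14:30–15:30, 16:00–18:00.
Freya ∩ Sofia ∩ Ximena: 10:00–10:30, 13:00–13:30, 16:30–18:00.
Freya ∩ Sofia ∩ Ximena ∩ Yolanda: 10:00–10:30, 13:00–13:30, 16:30–18:00.
Restricted to 11:00–16:00: 13:00–13:30.
Total common minutes: 30.

30 minutes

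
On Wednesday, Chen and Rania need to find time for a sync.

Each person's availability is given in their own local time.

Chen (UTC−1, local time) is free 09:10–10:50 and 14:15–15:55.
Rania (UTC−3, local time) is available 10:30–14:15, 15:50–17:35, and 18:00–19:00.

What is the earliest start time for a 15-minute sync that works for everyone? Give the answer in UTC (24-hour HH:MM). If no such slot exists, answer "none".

Chen → UTC: 10:10–11:50, 15:15–16:55.
Rania → UTC: 13:30–17:15, 18:50–20:35, 21:00–22:00.
Chen ∩ Rania: 15:15–16:55.
Windows ≥ 15 min: 15:15–16:55.
Earliest such window starts at 15:15.

15:15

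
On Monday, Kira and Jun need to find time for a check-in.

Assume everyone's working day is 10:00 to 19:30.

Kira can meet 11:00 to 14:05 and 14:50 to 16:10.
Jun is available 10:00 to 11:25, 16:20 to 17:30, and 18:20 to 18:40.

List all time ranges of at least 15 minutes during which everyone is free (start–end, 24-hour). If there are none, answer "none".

11:00–11:25

Kira ∩ Jun: 11:00–11:25.
Windows ≥ 15 min: 11:00–11:25.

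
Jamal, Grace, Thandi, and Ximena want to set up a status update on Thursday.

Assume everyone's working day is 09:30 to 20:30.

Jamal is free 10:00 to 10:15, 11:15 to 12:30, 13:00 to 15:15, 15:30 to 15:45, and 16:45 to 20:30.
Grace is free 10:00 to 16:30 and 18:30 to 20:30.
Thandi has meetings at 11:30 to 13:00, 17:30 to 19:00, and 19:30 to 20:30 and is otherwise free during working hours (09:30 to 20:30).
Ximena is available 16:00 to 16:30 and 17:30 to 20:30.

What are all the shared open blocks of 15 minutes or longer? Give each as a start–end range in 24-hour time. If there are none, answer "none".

Thandi free within 09:30–20:30: 09:30–11:30, 13:00–17:30, 19:00–19:30.
Jamal ∩ Grace: 10:00–10:15, 11:15–12:30, 13:00–15:15, 15:30–15:45, 18:30–20:30.
Jamal ∩ Grace ∩ Thandi: 10:00–10:15, 11:15–11:30, 13:00–15:15, 15:30–15:45, 19:00–19:30.
Jamal ∩ Grace ∩ Thandi ∩ Ximena: 19:00–19:30.
Windows ≥ 15 min: 19:00–19:30.

19:00–19:30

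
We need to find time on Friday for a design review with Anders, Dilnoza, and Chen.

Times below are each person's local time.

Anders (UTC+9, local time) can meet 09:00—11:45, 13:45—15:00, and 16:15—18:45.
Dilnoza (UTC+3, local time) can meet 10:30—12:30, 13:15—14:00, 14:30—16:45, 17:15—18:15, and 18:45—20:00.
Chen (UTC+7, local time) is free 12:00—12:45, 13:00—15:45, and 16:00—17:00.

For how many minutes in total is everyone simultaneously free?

Anders → UTC: 00:00–02:45, 04:45–06:00, 07:15–09:45.
Dilnoza → UTC: 07:30–09:30, 10:15–11:00, 11:30–13:45, 14:15–15:15, 15:45–17:00.
Chen → UTC: 05:00–05:45, 06:00–08:45, 09:00–10:00.
Anders ∩ Dilnoza: 07:30–09:30.
Anders ∩ Dilnoza ∩ Chen: 07:30–08:45, 09:00–09:30.
Total common minutes: 75 + 30 = 105.

105 minutes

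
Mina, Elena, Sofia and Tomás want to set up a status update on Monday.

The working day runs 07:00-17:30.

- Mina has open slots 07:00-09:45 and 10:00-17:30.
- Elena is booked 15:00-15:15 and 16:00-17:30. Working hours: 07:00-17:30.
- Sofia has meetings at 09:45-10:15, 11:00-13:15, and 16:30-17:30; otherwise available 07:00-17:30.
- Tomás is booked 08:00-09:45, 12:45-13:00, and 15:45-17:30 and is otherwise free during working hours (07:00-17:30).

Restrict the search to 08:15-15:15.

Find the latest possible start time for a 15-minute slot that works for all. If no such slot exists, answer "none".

14:45

Elena free within 07:00–17:30: 07:00–15:00, 15:15–16:00.
Sofia free within 07:00–17:30: 07:00–09:45, 10:15–11:00, 13:15–16:30.
Tomás free within 07:00–17:30: 07:00–08:00, 09:45–12:45, 13:00–15:45.
Mina ∩ Elena: 07:00–09:45, 10:00–15:00, 15:15–16:00.
Mina ∩ Elena ∩ Sofia: 07:00–09:45, 10:15–11:00, 13:15–15:00, 15:15–16:00.
Mina ∩ Elena ∩ Sofia ∩ Tomás: 07:00–08:00, 10:15–11:00, 13:15–15:00, 15:15–15:45.
Restricted to 08:15–15:15: 10:15–11:00, 13:15–15:00.
Windows ≥ 15 min: 10:15–11:00, 13:15–15:00.
Latest start in the last window 13:15–15:00 is 15:00 − 15 min = 14:45.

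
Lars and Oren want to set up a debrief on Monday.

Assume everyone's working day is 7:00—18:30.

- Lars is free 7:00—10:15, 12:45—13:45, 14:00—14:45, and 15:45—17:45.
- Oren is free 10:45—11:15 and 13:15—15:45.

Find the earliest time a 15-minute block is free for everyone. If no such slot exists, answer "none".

Lars ∩ Oren: 13:15–13:45, 14:00–14:45.
Windows ≥ 15 min: 13:15–13:45, 14:00–14:45.
Earliest such window starts at 13:15.

13:15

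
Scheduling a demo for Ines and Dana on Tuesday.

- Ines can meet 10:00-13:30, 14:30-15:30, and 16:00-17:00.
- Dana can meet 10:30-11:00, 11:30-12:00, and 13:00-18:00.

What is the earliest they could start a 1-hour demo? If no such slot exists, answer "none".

14:30

Ines ∩ Dana: 10:30–11:00, 11:30–12:00, 13:00–13:30, 14:30–15:30, 16:00–17:00.
Windows ≥ 60 min: 14:30–15:30, 16:00–17:00.
Earliest such window starts at 14:30.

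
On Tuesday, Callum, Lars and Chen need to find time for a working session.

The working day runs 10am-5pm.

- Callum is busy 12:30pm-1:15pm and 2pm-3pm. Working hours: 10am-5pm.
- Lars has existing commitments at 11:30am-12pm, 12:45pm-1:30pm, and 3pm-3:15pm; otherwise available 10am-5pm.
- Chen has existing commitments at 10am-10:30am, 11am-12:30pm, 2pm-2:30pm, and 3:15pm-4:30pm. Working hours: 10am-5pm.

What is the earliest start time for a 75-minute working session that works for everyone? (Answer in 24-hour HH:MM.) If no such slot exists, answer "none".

none

Callum free within 10:00–17:00: 10:00–12:30, 13:15–14:00, 15:00–17:00.
Lars free within 10:00–17:00: 10:00–11:30, 12:00–12:45, 13:30–15:00, 15:15–17:00.
Chen free within 10:00–17:00: 10:30–11:00, 12:30–14:00, 14:30–15:15, 16:30–17:00.
Callum ∩ Lars: 10:00–11:30, 12:00–12:30, 13:30–14:00, 15:15–17:00.
Callum ∩ Lars ∩ Chen: 10:30–11:00, 13:30–14:00, 16:30–17:00.
Windows ≥ 75 min: (none).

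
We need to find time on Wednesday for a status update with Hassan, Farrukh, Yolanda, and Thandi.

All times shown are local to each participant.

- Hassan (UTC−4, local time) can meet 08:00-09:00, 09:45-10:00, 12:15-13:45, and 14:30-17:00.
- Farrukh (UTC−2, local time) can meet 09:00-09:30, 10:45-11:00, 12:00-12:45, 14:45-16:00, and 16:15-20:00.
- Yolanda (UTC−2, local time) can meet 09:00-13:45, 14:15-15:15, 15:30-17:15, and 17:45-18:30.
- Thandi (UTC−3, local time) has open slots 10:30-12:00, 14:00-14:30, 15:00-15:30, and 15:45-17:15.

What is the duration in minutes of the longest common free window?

Hassan → UTC: 12:00–13:00, 13:45–14:00, 16:15–17:45, 18:30–21:00.
Farrukh → UTC: 11:00–11:30, 12:45–13:00, 14:00–14:45, 16:45–18:00, 18:15–22:00.
Yolanda → UTC: 11:00–15:45, 16:15–17:15, 17:30–19:15, 19:45–20:30.
Thandi → UTC: 13:30–15:00, 17:00–17:30, 18:00–18:30, 18:45–20:15.
Hassan ∩ Farrukh: 12:45–13:00, 16:45–17:45, 18:30–21:00.
Hassan ∩ Farrukh ∩ Yolanda: 12:45–13:00, 16:45–17:15, 17:30–17:45, 18:30–19:15, 19:45–20:30.
Hassan ∩ Farrukh ∩ Yolanda ∩ Thandi: 17:00–17:15, 18:45–19:15, 19:45–20:15.
Common window lengths: 15, 30, 30 min; longest is 30.

30 minutes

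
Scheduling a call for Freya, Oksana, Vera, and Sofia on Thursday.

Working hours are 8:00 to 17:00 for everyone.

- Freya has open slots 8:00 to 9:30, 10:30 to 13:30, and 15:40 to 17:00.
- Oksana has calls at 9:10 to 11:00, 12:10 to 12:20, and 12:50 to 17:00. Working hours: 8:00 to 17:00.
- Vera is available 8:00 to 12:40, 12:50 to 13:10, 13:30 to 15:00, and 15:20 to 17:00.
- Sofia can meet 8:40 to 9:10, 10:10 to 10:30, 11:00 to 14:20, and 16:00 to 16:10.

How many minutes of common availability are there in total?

120 minutes

Oksana free within 08:00–17:00: 08:00–09:10, 11:00–12:10, 12:20–12:50.
Freya ∩ Oksana: 08:00–09:10, 11:00–12:10, 12:20–12:50.
Freya ∩ Oksana ∩ Vera: 08:00–09:10, 11:00–12:10, 12:20–12:40.
Freya ∩ Oksana ∩ Vera ∩ Sofia: 08:40–09:10, 11:00–12:10, 12:20–12:40.
Total common minutes: 30 + 70 + 20 = 120.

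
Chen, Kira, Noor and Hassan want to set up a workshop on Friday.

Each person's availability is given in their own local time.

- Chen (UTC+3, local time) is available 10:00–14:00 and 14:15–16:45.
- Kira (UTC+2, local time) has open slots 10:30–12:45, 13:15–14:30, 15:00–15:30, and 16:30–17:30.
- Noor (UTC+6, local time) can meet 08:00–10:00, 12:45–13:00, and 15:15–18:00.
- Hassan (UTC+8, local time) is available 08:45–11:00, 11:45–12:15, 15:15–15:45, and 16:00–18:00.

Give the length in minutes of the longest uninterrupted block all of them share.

Chen → UTC: 07:00–11:00, 11:15–13:45.
Kira → UTC: 08:30–10:45, 11:15–12:30, 13:00–13:30, 14:30–15:30.
Noor → UTC: 02:00–04:00, 06:45–07:00, 09:15–12:00.
Hassan → UTC: 00:45–03:00, 03:45–04:15, 07:15–07:45, 08:00–10:00.
Chen ∩ Kira: 08:30–10:45, 11:15–12:30, 13:00–13:30.
Chen ∩ Kira ∩ Noor: 09:15–10:45, 11:15–12:00.
Chen ∩ Kira ∩ Noor ∩ Hassan: 09:15–10:00.
Single common window of 45 minutes.

45 minutes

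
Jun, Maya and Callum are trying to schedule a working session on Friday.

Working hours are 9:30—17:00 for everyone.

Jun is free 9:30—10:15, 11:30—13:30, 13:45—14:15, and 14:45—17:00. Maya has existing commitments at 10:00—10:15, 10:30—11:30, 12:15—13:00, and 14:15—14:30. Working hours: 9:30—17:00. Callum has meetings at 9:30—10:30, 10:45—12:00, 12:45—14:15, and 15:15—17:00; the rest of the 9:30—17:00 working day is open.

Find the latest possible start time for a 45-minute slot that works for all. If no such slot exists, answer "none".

Maya free within 09:30–17:00: 09:30–10:00, 10:15–10:30, 11:30–12:15, 13:00–14:15, 14:30–17:00.
Callum free within 09:30–17:00: 10:30–10:45, 12:00–12:45, 14:15–15:15.
Jun ∩ Maya: 09:30–10:00, 11:30–12:15, 13:00–13:30, 13:45–14:15, 14:45–17:00.
Jun ∩ Maya ∩ Callum: 12:00–12:15, 14:45–15:15.
Windows ≥ 45 min: (none).

none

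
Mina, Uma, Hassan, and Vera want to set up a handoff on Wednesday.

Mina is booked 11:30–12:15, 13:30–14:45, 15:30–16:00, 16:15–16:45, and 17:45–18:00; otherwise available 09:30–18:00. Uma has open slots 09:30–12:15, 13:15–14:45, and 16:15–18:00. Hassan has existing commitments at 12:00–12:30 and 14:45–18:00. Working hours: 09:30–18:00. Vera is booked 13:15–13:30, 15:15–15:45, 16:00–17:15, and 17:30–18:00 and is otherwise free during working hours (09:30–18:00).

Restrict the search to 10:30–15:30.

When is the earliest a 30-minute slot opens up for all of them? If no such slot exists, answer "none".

10:30

Mina free within 09:30–18:00: 09:30–11:30, 12:15–13:30, 14:45–15:30, 16:00–16:15, 16:45–17:45.
Hassan free within 09:30–18:00: 09:30–12:00, 12:30–14:45.
Vera free within 09:30–18:00: 09:30–13:15, 13:30–15:15, 15:45–16:00, 17:15–17:30.
Mina ∩ Uma: 09:30–11:30, 13:15–13:30, 16:45–17:45.
Mina ∩ Uma ∩ Hassan: 09:30–11:30, 13:15–13:30.
Mina ∩ Uma ∩ Hassan ∩ Vera: 09:30–11:30.
Restricted to 10:30–15:30: 10:30–11:30.
Windows ≥ 30 min: 10:30–11:30.
Earliest such window starts at 10:30.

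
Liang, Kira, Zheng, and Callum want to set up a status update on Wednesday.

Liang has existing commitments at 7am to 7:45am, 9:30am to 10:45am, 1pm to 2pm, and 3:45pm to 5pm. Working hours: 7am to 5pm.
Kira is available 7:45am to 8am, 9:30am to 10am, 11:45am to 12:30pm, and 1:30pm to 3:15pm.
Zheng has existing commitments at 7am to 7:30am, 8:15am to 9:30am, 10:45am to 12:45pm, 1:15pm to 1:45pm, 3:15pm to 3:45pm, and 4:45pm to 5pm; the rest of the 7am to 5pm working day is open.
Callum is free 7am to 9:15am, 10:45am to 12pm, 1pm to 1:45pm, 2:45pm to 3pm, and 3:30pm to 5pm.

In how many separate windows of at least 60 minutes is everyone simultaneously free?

0

Liang free within 07:00–17:00: 07:45–09:30, 10:45–13:00, 14:00–15:45.
Zheng free within 07:00–17:00: 07:30–08:15, 09:30–10:45, 12:45–13:15, 13:45–15:15, 15:45–16:45.
Liang ∩ Kira: 07:45–08:00, 11:45–12:30, 14:00–15:15.
Liang ∩ Kira ∩ Zheng: 07:45–08:00, 14:00–15:15.
Liang ∩ Kira ∩ Zheng ∩ Callum: 07:45–08:00, 14:45–15:00.
Windows ≥ 60 min: (none).
That's 0 windows.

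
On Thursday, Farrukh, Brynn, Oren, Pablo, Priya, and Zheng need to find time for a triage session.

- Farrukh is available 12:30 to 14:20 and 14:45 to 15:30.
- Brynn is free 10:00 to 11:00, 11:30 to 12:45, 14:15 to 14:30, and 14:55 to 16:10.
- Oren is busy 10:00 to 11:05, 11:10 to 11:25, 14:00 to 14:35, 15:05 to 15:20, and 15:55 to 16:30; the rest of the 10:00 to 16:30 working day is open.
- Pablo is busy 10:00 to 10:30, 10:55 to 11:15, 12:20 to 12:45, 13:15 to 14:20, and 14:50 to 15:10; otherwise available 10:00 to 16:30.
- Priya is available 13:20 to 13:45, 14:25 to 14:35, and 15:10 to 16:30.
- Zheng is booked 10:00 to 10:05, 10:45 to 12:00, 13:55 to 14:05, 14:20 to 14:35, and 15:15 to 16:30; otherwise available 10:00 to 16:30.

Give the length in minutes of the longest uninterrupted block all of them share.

0 minutes

Oren free within 10:00–16:30: 11:05–11:10, 11:25–14:00, 14:35–15:05, 15:20–15:55.
Pablo free within 10:00–16:30: 10:30–10:55, 11:15–12:20, 12:45–13:15, 14:20–14:50, 15:10–16:30.
Zheng free within 10:00–16:30: 10:05–10:45, 12:00–13:55, 14:05–14:20, 14:35–15:15.
Farrukh ∩ Brynn: 12:30–12:45, 14:15–14:20, 14:55–15:30.
Farrukh ∩ Brynn ∩ Oren: 12:30–12:45, 14:55–15:05, 15:20–15:30.
Farrukh ∩ Brynn ∩ Oren ∩ Pablo: 15:20–15:30.
Farrukh ∩ Brynn ∩ Oren ∩ Pablo ∩ Priya: 15:20–15:30.
Farrukh ∩ Brynn ∩ Oren ∩ Pablo ∩ Priya ∩ Zheng: (none).
No common window.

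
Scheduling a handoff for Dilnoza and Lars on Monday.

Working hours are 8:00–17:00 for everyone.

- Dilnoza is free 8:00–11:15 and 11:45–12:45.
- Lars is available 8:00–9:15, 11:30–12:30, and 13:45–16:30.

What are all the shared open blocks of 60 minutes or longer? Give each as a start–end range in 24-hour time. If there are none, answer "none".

Dilnoza ∩ Lars: 08:00–09:15, 11:45–12:30.
Windows ≥ 60 min: 08:00–09:15.

08:00–09:15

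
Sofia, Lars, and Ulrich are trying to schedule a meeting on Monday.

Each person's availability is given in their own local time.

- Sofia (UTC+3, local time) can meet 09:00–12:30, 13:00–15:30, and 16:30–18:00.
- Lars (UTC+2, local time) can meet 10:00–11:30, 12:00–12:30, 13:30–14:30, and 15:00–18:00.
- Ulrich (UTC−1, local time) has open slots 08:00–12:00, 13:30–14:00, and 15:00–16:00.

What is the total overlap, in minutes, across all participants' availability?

Sofia → UTC: 06:00–09:30, 10:00–12:30, 13:30–15:00.
Lars → UTC: 08:00–09:30, 10:00–10:30, 11:30–12:30, 13:00–16:00.
Ulrich → UTC: 09:00–13:00, 14:30–15:00, 16:00–17:00.
Sofia ∩ Lars: 08:00–09:30, 10:00–10:30, 11:30–12:30, 13:30–15:00.
Sofia ∩ Lars ∩ Ulrich: 09:00–09:30, 10:00–10:30, 11:30–12:30, 14:30–15:00.
Total common minutes: 30 + 30 + 60 + 30 = 150.

150 minutes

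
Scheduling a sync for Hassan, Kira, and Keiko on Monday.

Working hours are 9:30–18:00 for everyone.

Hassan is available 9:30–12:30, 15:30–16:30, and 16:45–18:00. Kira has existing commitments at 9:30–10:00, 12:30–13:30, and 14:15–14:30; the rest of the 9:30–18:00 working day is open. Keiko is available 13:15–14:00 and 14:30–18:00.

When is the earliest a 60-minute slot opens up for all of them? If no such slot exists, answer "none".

Kira free within 09:30–18:00: 10:00–12:30, 13:30–14:15, 14:30–18:00.
Hassan ∩ Kira: 10:00–12:30, 15:30–16:30, 16:45–18:00.
Hassan ∩ Kira ∩ Keiko: 15:30–16:30, 16:45–18:00.
Windows ≥ 60 min: 15:30–16:30, 16:45–18:00.
Earliest such window starts at 15:30.

15:30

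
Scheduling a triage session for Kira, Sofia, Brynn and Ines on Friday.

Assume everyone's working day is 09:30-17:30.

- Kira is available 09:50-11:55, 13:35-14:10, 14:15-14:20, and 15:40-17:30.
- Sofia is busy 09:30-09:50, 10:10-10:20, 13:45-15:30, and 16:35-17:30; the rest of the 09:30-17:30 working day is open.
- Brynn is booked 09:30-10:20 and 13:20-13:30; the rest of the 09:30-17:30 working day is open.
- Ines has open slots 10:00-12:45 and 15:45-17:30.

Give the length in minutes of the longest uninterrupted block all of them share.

Sofia free within 09:30–17:30: 09:50–10:10, 10:20–13:45, 15:30–16:35.
Brynn free within 09:30–17:30: 10:20–13:20, 13:30–17:30.
Kira ∩ Sofia: 09:50–10:10, 10:20–11:55, 13:35–13:45, 15:40–16:35.
Kira ∩ Sofia ∩ Brynn: 10:20–11:55, 13:35–13:45, 15:40–16:35.
Kira ∩ Sofia ∩ Brynn ∩ Ines: 10:20–11:55, 15:45–16:35.
Common window lengths: 95, 50 min; longest is 95.

95 minutes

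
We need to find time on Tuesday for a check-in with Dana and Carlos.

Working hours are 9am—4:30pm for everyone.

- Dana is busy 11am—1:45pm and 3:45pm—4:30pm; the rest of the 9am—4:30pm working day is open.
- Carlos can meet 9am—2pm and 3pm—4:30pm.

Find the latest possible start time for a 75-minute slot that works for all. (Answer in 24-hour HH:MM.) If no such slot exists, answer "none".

09:45

Dana free within 09:00–16:30: 09:00–11:00, 13:45–15:45.
Dana ∩ Carlos: 09:00–11:00, 13:45–14:00, 15:00–15:45.
Windows ≥ 75 min: 09:00–11:00.
Latest start in the last window 09:00–11:00 is 11:00 − 75 min = 09:45.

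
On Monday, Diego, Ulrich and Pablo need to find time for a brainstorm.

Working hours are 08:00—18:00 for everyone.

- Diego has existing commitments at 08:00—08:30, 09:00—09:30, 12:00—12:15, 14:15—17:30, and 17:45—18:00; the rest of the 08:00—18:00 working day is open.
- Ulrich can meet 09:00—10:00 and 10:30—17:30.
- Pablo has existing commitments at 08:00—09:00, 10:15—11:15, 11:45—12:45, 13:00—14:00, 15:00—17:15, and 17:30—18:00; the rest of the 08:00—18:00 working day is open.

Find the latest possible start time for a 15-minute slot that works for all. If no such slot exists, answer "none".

Diego free within 08:00–18:00: 08:30–09:00, 09:30–12:00, 12:15–14:15, 17:30–17:45.
Pablo free within 08:00–18:00: 09:00–10:15, 11:15–11:45, 12:45–13:00, 14:00–15:00, 17:15–17:30.
Diego ∩ Ulrich: 09:30–10:00, 10:30–12:00, 12:15–14:15.
Diego ∩ Ulrich ∩ Pablo: 09:30–10:00, 11:15–11:45, 12:45–13:00, 14:00–14:15.
Windows ≥ 15 min: 09:30–10:00, 11:15–11:45, 12:45–13:00, 14:00–14:15.
Latest start in the last window 14:00–14:15 is 14:15 − 15 min = 14:00.

14:00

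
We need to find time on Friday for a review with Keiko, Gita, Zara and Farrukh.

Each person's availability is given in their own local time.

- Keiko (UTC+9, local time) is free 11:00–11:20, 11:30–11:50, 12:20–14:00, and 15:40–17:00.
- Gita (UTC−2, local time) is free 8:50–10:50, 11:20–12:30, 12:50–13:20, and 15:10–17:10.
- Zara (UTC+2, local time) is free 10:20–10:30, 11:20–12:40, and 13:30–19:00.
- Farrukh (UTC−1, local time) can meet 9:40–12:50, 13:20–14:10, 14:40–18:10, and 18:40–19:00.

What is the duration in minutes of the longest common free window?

Keiko → UTC: 02:00–02:20, 02:30–02:50, 03:20–05:00, 06:40–08:00.
Gita → UTC: 10:50–12:50, 13:20–14:30, 14:50–15:20, 17:10–19:10.
Zara → UTC: 08:20–08:30, 09:20–10:40, 11:30–17:00.
Farrukh → UTC: 10:40–13:50, 14:20–15:10, 15:40–19:10, 19:40–20:00.
Keiko ∩ Gita: (none).
Keiko ∩ Gita ∩ Zara: (none).
Keiko ∩ Gita ∩ Zara ∩ Farrukh: (none).
No common window.

0 minutes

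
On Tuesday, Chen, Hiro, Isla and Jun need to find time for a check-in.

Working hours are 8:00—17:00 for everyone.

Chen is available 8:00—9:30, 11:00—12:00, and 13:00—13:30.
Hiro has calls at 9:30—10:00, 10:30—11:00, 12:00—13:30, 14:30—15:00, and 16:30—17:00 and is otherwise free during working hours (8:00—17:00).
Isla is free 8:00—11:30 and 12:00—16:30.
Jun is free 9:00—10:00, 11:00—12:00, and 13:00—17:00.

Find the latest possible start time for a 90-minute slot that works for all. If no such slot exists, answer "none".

none

Hiro free within 08:00–17:00: 08:00–09:30, 10:00–10:30, 11:00–12:00, 13:30–14:30, 15:00–16:30.
Chen ∩ Hiro: 08:00–09:30, 11:00–12:00.
Chen ∩ Hiro ∩ Isla: 08:00–09:30, 11:00–11:30.
Chen ∩ Hiro ∩ Isla ∩ Jun: 09:00–09:30, 11:00–11:30.
Windows ≥ 90 min: (none).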